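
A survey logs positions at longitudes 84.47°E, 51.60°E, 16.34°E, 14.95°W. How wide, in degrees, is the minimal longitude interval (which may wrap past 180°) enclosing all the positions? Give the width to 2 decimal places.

99.42°

Sort the longitudes: -14.95°, +16.34°, +51.60°, +84.47°.
Eastward gaps between consecutive values (wrapping around): 31.29°, 35.26°, 32.87°, 260.58°.
Largest gap = 260.58° ⇒ minimal covering band is its complement: 360° − 260.58° = 99.42°.
Band runs from -14.95° eastward to +84.47°.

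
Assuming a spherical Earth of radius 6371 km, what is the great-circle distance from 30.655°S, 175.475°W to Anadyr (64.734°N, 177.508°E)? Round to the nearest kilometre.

Δλ = 177.508 − -175.475 = 352.983°; wrapped into (−180°, 180°]: -7.017°.
Δφ = 64.734 − -30.655 = 95.389°.
a = sin²(Δφ/2) + cos φ₁ · cos φ₂ · sin²(Δλ/2) = 0.548334.
c = 2·atan2(√a, √(1−a)) = 1.66761 rad → d = 6371·c ≈ 10624.37 km.

10624 km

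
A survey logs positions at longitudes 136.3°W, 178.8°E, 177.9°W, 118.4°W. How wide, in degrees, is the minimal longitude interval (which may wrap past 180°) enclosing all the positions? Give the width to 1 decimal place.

62.8°

Sort the longitudes: -177.9°, -136.3°, -118.4°, +178.8°.
Eastward gaps between consecutive values (wrapping around): 41.6°, 17.9°, 297.2°, 3.3°.
Largest gap = 297.2° ⇒ minimal covering band is its complement: 360° − 297.2° = 62.8°.
Band runs from +178.8° eastward to -118.4°, crossing the antimeridian.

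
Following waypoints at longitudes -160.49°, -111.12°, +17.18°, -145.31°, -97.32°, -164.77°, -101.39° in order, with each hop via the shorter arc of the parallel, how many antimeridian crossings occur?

Leg 1: -160.49° → -111.12°, shortest Δλ = 49.37° (east) — does not cross 180°.
Leg 2: -111.12° → +17.18°, shortest Δλ = 128.3° (east) — does not cross 180°.
Leg 3: +17.18° → -145.31°, shortest Δλ = -162.49° (west) — does not cross 180°.
Leg 4: -145.31° → -97.32°, shortest Δλ = 47.99° (east) — does not cross 180°.
Leg 5: -97.32° → -164.77°, shortest Δλ = -67.45° (west) — does not cross 180°.
Leg 6: -164.77° → -101.39°, shortest Δλ = 63.38° (east) — does not cross 180°.
Total crossings: 0.

0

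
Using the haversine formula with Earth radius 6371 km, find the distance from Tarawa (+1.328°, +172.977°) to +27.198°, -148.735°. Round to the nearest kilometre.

4991 km

Δλ = -148.735 − 172.977 = -321.712°; wrapped into (−180°, 180°]: 38.288°.
Δφ = 27.198 − 1.328 = 25.870°.
a = sin²(Δφ/2) + cos φ₁ · cos φ₂ · sin²(Δλ/2) = 0.145737.
c = 2·atan2(√a, √(1−a)) = 0.78339 rad → d = 6371·c ≈ 4990.97 km.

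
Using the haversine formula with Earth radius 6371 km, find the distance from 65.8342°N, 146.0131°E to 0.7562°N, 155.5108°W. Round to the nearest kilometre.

8555 km

Δλ = -155.5108 − 146.0131 = -301.5239°; wrapped into (−180°, 180°]: 58.4761°.
Δφ = 0.7562 − 65.8342 = -65.0780°.
a = sin²(Δφ/2) + cos φ₁ · cos φ₂ · sin²(Δλ/2) = 0.386966.
c = 2·atan2(√a, √(1−a)) = 1.34276 rad → d = 6371·c ≈ 8554.71 km.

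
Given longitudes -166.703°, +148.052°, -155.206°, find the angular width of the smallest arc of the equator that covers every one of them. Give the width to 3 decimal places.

Sort the longitudes: -166.703°, -155.206°, +148.052°.
Eastward gaps between consecutive values (wrapping around): 11.497°, 303.258°, 45.245°.
Largest gap = 303.258° ⇒ minimal covering band is its complement: 360° − 303.258° = 56.742°.
Band runs from +148.052° eastward to -155.206°, crossing the antimeridian.

56.742°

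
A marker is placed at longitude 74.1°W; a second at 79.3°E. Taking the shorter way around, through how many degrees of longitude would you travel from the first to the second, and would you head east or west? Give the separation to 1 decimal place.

Raw difference: 79.3 − -74.1 = 153.4°.
Normalise into (−180°, 180°]: 153.4° stays 153.4°.
Positive ⇒ the second point lies to the east; separation 153.4°.

153.4° east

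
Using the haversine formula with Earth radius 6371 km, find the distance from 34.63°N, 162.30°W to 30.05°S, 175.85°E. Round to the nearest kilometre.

7548 km

Δλ = 175.85 − -162.30 = 338.15°; wrapped into (−180°, 180°]: -21.85°.
Δφ = -30.05 − 34.63 = -64.68°.
a = sin²(Δφ/2) + cos φ₁ · cos φ₂ · sin²(Δλ/2) = 0.311746.
c = 2·atan2(√a, √(1−a)) = 1.18477 rad → d = 6371·c ≈ 7548.19 km.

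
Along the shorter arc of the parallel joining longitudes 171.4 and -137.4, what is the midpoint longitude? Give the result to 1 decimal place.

Signed shortest Δλ from +171.4° to -137.4° is +51.2°.
Midpoint longitude = +171.4° + (+51.2°)/2 = +171.4° + 25.6° = +197.0°.
Normalise into (−180°, 180°]: -163.0°.
(The naïve average (+171.4 + -137.4)/2 = 17.0° is on the wrong side of the globe.)

-163.0°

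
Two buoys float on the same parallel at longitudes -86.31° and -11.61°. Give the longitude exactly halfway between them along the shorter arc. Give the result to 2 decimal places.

Signed shortest Δλ from -86.31° to -11.61° is +74.70°.
Midpoint longitude = -86.31° + (+74.70°)/2 = -86.31° + 37.35° = -48.96°.

-48.96°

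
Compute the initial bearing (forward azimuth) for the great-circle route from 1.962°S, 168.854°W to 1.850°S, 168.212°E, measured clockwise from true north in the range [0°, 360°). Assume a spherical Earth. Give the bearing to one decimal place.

269.9°

Δλ = 168.212 − -168.854 = 337.066°; wrapped into (−180°, 180°]: -22.934°.
θ = atan2( sin Δλ · cos φ₂ , cos φ₁ · sin φ₂ − sin φ₁ · cos φ₂ · cos Δλ )
  = atan2(-0.38947, -0.00075) = -90.110° → normalised to [0°, 360°): 269.890°.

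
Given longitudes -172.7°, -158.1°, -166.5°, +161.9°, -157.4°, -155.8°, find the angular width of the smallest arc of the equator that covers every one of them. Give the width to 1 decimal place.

Sort the longitudes: -172.7°, -166.5°, -158.1°, -157.4°, -155.8°, +161.9°.
Eastward gaps between consecutive values (wrapping around): 6.2°, 8.4°, 0.7°, 1.6°, 317.7°, 25.4°.
Largest gap = 317.7° ⇒ minimal covering band is its complement: 360° − 317.7° = 42.3°.
Band runs from +161.9° eastward to -155.8°, crossing the antimeridian.

42.3°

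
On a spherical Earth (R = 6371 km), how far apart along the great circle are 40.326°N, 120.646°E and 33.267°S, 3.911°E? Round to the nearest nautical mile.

7801 nmi

Δλ = 3.911 − 120.646 = -116.735°.
Δφ = -33.267 − 40.326 = -73.593°.
a = sin²(Δφ/2) + cos φ₁ · cos φ₂ · sin²(Δλ/2) = 0.820871.
c = 2·atan2(√a, √(1−a)) = 2.26756 rad → d = 6371·c ≈ 14446.65 km ≈ 7800.57 nmi.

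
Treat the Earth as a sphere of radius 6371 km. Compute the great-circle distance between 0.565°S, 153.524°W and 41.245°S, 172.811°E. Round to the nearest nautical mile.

Δλ = 172.811 − -153.524 = 326.335°; wrapped into (−180°, 180°]: -33.665°.
Δφ = -41.245 − -0.565 = -40.680°.
a = sin²(Δφ/2) + cos φ₁ · cos φ₂ · sin²(Δλ/2) = 0.183865.
c = 2·atan2(√a, √(1−a)) = 0.88632 rad → d = 6371·c ≈ 5646.73 km ≈ 3048.99 nmi.

3049 nmi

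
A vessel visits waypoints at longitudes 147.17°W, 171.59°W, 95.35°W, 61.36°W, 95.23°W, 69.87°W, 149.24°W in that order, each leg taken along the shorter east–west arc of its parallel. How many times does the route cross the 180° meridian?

Leg 1: -147.17° → -171.59°, shortest Δλ = -24.42° (west) — does not cross 180°.
Leg 2: -171.59° → -95.35°, shortest Δλ = 76.24° (east) — does not cross 180°.
Leg 3: -95.35° → -61.36°, shortest Δλ = 33.99° (east) — does not cross 180°.
Leg 4: -61.36° → -95.23°, shortest Δλ = -33.87° (west) — does not cross 180°.
Leg 5: -95.23° → -69.87°, shortest Δλ = 25.36° (east) — does not cross 180°.
Leg 6: -69.87° → -149.24°, shortest Δλ = -79.37° (west) — does not cross 180°.
Total crossings: 0.

0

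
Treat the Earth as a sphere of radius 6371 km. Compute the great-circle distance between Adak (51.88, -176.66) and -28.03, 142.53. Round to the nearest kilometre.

9735 km

Δλ = 142.53 − -176.66 = 319.19°; wrapped into (−180°, 180°]: -40.81°.
Δφ = -28.03 − 51.88 = -79.91°.
a = sin²(Δφ/2) + cos φ₁ · cos φ₂ · sin²(Δλ/2) = 0.478640.
c = 2·atan2(√a, √(1−a)) = 1.52806 rad → d = 6371·c ≈ 9735.30 km.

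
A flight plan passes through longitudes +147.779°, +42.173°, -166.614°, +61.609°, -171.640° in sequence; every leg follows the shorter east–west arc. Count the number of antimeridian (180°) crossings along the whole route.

3

Leg 1: +147.779° → +42.173°, shortest Δλ = -105.606° (west) — does not cross 180°.
Leg 2: +42.173° → -166.614°, shortest Δλ = 151.213° (east) — crosses 180°.
Leg 3: -166.614° → +61.609°, shortest Δλ = -131.777° (west) — crosses 180°.
Leg 4: +61.609° → -171.640°, shortest Δλ = 126.751° (east) — crosses 180°.
Total crossings: 3.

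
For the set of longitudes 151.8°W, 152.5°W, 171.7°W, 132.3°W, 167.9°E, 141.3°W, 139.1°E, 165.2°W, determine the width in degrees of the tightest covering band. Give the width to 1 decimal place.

88.6°

Sort the longitudes: -171.7°, -165.2°, -152.5°, -151.8°, -141.3°, -132.3°, +139.1°, +167.9°.
Eastward gaps between consecutive values (wrapping around): 6.5°, 12.7°, 0.7°, 10.5°, 9.0°, 271.4°, 28.8°, 20.4°.
Largest gap = 271.4° ⇒ minimal covering band is its complement: 360° − 271.4° = 88.6°.
Band runs from +139.1° eastward to -132.3°, crossing the antimeridian.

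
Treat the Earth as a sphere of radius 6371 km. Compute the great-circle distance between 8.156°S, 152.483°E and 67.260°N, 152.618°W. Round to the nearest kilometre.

9439 km

Δλ = -152.618 − 152.483 = -305.101°; wrapped into (−180°, 180°]: 54.899°.
Δφ = 67.260 − -8.156 = 75.416°.
a = sin²(Δφ/2) + cos φ₁ · cos φ₂ · sin²(Δλ/2) = 0.455408.
c = 2·atan2(√a, √(1−a)) = 1.48149 rad → d = 6371·c ≈ 9438.59 km.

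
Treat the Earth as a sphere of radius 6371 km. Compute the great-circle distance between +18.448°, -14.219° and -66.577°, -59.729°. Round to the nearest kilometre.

10174 km

Δλ = -59.729 − -14.219 = -45.510°.
Δφ = -66.577 − 18.448 = -85.025°.
a = sin²(Δφ/2) + cos φ₁ · cos φ₂ · sin²(Δλ/2) = 0.513055.
c = 2·atan2(√a, √(1−a)) = 1.59691 rad → d = 6371·c ≈ 10173.91 km.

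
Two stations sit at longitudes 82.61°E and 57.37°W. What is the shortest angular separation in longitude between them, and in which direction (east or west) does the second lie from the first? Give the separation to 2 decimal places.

Raw difference: -57.37 − 82.61 = -139.98°.
Normalise into (−180°, 180°]: -139.98° stays -139.98°.
Negative ⇒ the second point lies to the west; separation 139.98°.

139.98° west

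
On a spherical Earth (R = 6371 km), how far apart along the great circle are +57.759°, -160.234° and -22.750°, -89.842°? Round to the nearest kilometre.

11044 km

Δλ = -89.842 − -160.234 = 70.392°.
Δφ = -22.750 − 57.759 = -80.509°.
a = sin²(Δφ/2) + cos φ₁ · cos φ₂ · sin²(Δλ/2) = 0.580993.
c = 2·atan2(√a, √(1−a)) = 1.73350 rad → d = 6371·c ≈ 11044.12 km.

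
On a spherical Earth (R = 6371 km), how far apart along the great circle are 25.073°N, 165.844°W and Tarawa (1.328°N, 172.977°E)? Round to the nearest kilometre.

Δλ = 172.977 − -165.844 = 338.821°; wrapped into (−180°, 180°]: -21.179°.
Δφ = 1.328 − 25.073 = -23.745°.
a = sin²(Δφ/2) + cos φ₁ · cos φ₂ · sin²(Δλ/2) = 0.072908.
c = 2·atan2(√a, √(1−a)) = 0.54682 rad → d = 6371·c ≈ 3483.77 km.

3484 km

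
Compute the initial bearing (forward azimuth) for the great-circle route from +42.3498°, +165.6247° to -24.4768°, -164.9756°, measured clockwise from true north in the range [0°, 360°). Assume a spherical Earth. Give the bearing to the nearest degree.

152°

Δλ = -164.9756 − 165.6247 = -330.6003°; wrapped into (−180°, 180°]: 29.3997°.
θ = atan2( sin Δλ · cos φ₂ , cos φ₁ · sin φ₂ − sin φ₁ · cos φ₂ · cos Δλ )
  = atan2(0.44678, -0.84036) = 152.002° → normalised to [0°, 360°): 152.002°.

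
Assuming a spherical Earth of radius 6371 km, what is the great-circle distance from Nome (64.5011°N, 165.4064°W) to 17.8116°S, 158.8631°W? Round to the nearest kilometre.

Δλ = -158.8631 − -165.4064 = 6.5433°.
Δφ = -17.8116 − 64.5011 = -82.3127°.
a = sin²(Δφ/2) + cos φ₁ · cos φ₂ · sin²(Δλ/2) = 0.434452.
c = 2·atan2(√a, √(1−a)) = 1.43932 rad → d = 6371·c ≈ 9169.92 km.

9170 km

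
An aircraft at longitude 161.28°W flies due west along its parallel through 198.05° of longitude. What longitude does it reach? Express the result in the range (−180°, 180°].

Start at -161.28°; shift −198.05° → -359.33°.
-359.33° lies outside (−180°, 180°]; add 360° → +0.67°.

0.67°E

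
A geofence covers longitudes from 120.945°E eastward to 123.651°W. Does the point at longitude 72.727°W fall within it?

No

Band width going east from +120.945° to -123.651°: ((-123.651 − 120.945) mod 360) = 115.404°.
Offset of -72.727° east of the west edge: ((-72.727 − 120.945) mod 360) = 166.328°.
166.328° > 115.404° ⇒ outside.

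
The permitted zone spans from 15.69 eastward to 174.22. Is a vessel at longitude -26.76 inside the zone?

Band width going east from +15.69° to +174.22°: ((174.22 − 15.69) mod 360) = 158.53°.
Offset of -26.76° east of the west edge: ((-26.76 − 15.69) mod 360) = 317.55°.
317.55° > 158.53° ⇒ outside.

No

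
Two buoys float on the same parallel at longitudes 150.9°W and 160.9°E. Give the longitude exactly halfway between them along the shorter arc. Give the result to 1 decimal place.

Signed shortest Δλ from -150.9° to +160.9° is -48.2°.
Midpoint longitude = -150.9° + (-48.2°)/2 = -150.9° − 24.1° = -175.0°.
(The naïve average (-150.9 + +160.9)/2 = 5.0° is on the wrong side of the globe.)

175.0°W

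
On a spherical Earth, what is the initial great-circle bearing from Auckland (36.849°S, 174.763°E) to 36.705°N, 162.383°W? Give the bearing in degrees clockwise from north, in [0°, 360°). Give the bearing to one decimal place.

18.7°

Δλ = -162.383 − 174.763 = -337.146°; wrapped into (−180°, 180°]: 22.854°.
θ = atan2( sin Δλ · cos φ₂ , cos φ₁ · sin φ₂ − sin φ₁ · cos φ₂ · cos Δλ )
  = atan2(0.31138, 0.92134) = 18.673° → normalised to [0°, 360°): 18.673°.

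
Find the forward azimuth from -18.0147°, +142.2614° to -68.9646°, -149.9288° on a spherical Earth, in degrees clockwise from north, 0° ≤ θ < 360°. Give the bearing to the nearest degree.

159°

Δλ = -149.9288 − 142.2614 = -292.1902°; wrapped into (−180°, 180°]: 67.8098°.
θ = atan2( sin Δλ · cos φ₂ , cos φ₁ · sin φ₂ − sin φ₁ · cos φ₂ · cos Δλ )
  = atan2(0.33236, -0.84568) = 158.545° → normalised to [0°, 360°): 158.545°.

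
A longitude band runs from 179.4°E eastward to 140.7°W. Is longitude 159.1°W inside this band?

Band width going east from +179.4° to -140.7°: ((-140.7 − 179.4) mod 360) = 39.9°.
Offset of -159.1° east of the west edge: ((-159.1 − 179.4) mod 360) = 21.5°.
21.5° ≤ 39.9° ⇒ inside.

Yes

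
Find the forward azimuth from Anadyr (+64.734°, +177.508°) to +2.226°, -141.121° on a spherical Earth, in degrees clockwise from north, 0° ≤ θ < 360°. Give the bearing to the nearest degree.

135°

Δλ = -141.121 − 177.508 = -318.629°; wrapped into (−180°, 180°]: 41.371°.
θ = atan2( sin Δλ · cos φ₂ , cos φ₁ · sin φ₂ − sin φ₁ · cos φ₂ · cos Δλ )
  = atan2(0.66043, -0.66156) = 135.049° → normalised to [0°, 360°): 135.049°.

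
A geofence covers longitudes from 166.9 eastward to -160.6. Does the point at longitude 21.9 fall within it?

Band width going east from +166.9° to -160.6°: ((-160.6 − 166.9) mod 360) = 32.5°.
Offset of +21.9° east of the west edge: ((21.9 − 166.9) mod 360) = 215.0°.
215.0° > 32.5° ⇒ outside.

No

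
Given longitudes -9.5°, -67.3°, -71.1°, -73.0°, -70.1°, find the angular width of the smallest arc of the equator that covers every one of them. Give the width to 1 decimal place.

63.5°

Sort the longitudes: -73.0°, -71.1°, -70.1°, -67.3°, -9.5°.
Eastward gaps between consecutive values (wrapping around): 1.9°, 1.0°, 2.8°, 57.8°, 296.5°.
Largest gap = 296.5° ⇒ minimal covering band is its complement: 360° − 296.5° = 63.5°.
Band runs from -73.0° eastward to -9.5°.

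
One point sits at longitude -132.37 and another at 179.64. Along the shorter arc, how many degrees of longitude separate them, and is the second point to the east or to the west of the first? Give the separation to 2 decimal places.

Raw difference: 179.64 − -132.37 = 312.01°.
Normalise into (−180°, 180°]: 312.01° − 360° = -47.99°.
Negative ⇒ the second point lies to the west; separation 47.99°.

47.99° west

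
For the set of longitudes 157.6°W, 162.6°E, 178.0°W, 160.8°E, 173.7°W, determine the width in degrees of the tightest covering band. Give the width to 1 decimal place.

41.6°

Sort the longitudes: -178.0°, -173.7°, -157.6°, +160.8°, +162.6°.
Eastward gaps between consecutive values (wrapping around): 4.3°, 16.1°, 318.4°, 1.8°, 19.4°.
Largest gap = 318.4° ⇒ minimal covering band is its complement: 360° − 318.4° = 41.6°.
Band runs from +160.8° eastward to -157.6°, crossing the antimeridian.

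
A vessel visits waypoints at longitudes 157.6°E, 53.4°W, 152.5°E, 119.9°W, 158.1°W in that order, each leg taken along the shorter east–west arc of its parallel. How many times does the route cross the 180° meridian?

3

Leg 1: +157.6° → -53.4°, shortest Δλ = 149.0° (east) — crosses 180°.
Leg 2: -53.4° → +152.5°, shortest Δλ = -154.1° (west) — crosses 180°.
Leg 3: +152.5° → -119.9°, shortest Δλ = 87.6° (east) — crosses 180°.
Leg 4: -119.9° → -158.1°, shortest Δλ = -38.2° (west) — does not cross 180°.
Total crossings: 3.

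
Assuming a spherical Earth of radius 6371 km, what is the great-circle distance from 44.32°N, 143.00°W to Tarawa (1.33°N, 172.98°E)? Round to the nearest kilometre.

Δλ = 172.98 − -143.00 = 315.98°; wrapped into (−180°, 180°]: -44.02°.
Δφ = 1.33 − 44.32 = -42.99°.
a = sin²(Δφ/2) + cos φ₁ · cos φ₂ · sin²(Δλ/2) = 0.234722.
c = 2·atan2(√a, √(1−a)) = 1.01154 rad → d = 6371·c ≈ 6444.53 km.

6445 km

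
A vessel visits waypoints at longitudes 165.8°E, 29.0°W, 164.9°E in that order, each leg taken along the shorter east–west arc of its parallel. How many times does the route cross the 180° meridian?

Leg 1: +165.8° → -29.0°, shortest Δλ = 165.2° (east) — crosses 180°.
Leg 2: -29.0° → +164.9°, shortest Δλ = -166.1° (west) — crosses 180°.
Total crossings: 2.

2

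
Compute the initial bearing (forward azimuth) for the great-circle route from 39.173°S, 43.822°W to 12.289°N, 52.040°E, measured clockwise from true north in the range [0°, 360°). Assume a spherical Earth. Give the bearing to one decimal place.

Δλ = 52.040 − -43.822 = 95.862°.
θ = atan2( sin Δλ · cos φ₂ , cos φ₁ · sin φ₂ − sin φ₁ · cos φ₂ · cos Δλ )
  = atan2(0.97198, 0.10197) = 84.011° → normalised to [0°, 360°): 84.011°.

84.0°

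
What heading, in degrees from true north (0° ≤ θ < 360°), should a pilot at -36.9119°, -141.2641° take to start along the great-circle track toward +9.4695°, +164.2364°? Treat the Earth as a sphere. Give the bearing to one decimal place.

Δλ = 164.2364 − -141.2641 = 305.5005°; wrapped into (−180°, 180°]: -54.4995°.
θ = atan2( sin Δλ · cos φ₂ , cos φ₁ · sin φ₂ − sin φ₁ · cos φ₂ · cos Δλ )
  = atan2(-0.80302, 0.47556) = -59.365° → normalised to [0°, 360°): 300.635°.

300.6°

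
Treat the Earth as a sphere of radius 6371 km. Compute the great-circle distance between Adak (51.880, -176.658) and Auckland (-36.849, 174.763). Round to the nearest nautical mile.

Δλ = 174.763 − -176.658 = 351.421°; wrapped into (−180°, 180°]: -8.579°.
Δφ = -36.849 − 51.880 = -88.729°.
a = sin²(Δφ/2) + cos φ₁ · cos φ₂ · sin²(Δλ/2) = 0.491673.
c = 2·atan2(√a, √(1−a)) = 1.55414 rad → d = 6371·c ≈ 9901.43 km ≈ 5346.35 nmi.

5346 nmi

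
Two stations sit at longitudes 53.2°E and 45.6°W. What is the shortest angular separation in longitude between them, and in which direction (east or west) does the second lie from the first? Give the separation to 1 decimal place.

98.8° west

Raw difference: -45.6 − 53.2 = -98.8°.
Normalise into (−180°, 180°]: -98.8° stays -98.8°.
Negative ⇒ the second point lies to the west; separation 98.8°.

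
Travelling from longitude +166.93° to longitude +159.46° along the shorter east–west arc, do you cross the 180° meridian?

No

Signed shortest Δλ = ((159.46 − 166.93 + 180) mod 360) − 180 = -7.47°.
Going west by 7.47° from +166.93° reaches +159.46° without touching 180°.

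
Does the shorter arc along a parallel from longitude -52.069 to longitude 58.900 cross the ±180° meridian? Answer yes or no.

Signed shortest Δλ = ((58.900 − -52.069 + 180) mod 360) − 180 = 110.969°.
Going east by 110.969° from -52.069° reaches +58.900° without touching 180°.

No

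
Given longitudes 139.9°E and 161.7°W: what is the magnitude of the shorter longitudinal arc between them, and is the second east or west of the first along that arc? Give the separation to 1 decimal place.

Raw difference: -161.7 − 139.9 = -301.6°.
Normalise into (−180°, 180°]: -301.6° + 360° = 58.4°.
Positive ⇒ the second point lies to the east; separation 58.4°.

58.4° east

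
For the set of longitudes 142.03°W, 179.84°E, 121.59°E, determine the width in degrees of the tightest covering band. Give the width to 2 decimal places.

Sort the longitudes: -142.03°, +121.59°, +179.84°.
Eastward gaps between consecutive values (wrapping around): 263.62°, 58.25°, 38.13°.
Largest gap = 263.62° ⇒ minimal covering band is its complement: 360° − 263.62° = 96.38°.
Band runs from +121.59° eastward to -142.03°, crossing the antimeridian.

96.38°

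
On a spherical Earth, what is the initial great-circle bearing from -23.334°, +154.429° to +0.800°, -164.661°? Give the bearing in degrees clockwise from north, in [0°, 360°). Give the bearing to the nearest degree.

Δλ = -164.661 − 154.429 = -319.090°; wrapped into (−180°, 180°]: 40.910°.
θ = atan2( sin Δλ · cos φ₂ , cos φ₁ · sin φ₂ − sin φ₁ · cos φ₂ · cos Δλ )
  = atan2(0.65481, 0.31213) = 64.514° → normalised to [0°, 360°): 64.514°.

65°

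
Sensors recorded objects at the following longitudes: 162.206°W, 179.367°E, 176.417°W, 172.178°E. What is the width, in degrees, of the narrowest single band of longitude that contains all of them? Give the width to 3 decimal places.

Sort the longitudes: -176.417°, -162.206°, +172.178°, +179.367°.
Eastward gaps between consecutive values (wrapping around): 14.211°, 334.384°, 7.189°, 4.216°.
Largest gap = 334.384° ⇒ minimal covering band is its complement: 360° − 334.384° = 25.616°.
Band runs from +172.178° eastward to -162.206°, crossing the antimeridian.

25.616°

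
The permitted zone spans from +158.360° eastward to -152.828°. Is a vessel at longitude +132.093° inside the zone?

No

Band width going east from +158.360° to -152.828°: ((-152.828 − 158.360) mod 360) = 48.812°.
Offset of +132.093° east of the west edge: ((132.093 − 158.360) mod 360) = 333.733°.
333.733° > 48.812° ⇒ outside.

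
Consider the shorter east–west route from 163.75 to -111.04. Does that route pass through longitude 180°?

Naïve |-111.04 − 163.75| = 274.79° > 180°, so the shorter arc goes the other way round — across 180°.
Signed shortest Δλ = ((-111.04 − 163.75 + 180) mod 360) − 180 = 85.21°.
Going east by 85.21° from +163.75° passes through 180° before reaching -111.04°.

Yes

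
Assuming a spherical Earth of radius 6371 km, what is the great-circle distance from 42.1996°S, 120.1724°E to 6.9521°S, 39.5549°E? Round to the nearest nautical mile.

4707 nmi

Δλ = 39.5549 − 120.1724 = -80.6175°.
Δφ = -6.9521 − -42.1996 = 35.2475°.
a = sin²(Δφ/2) + cos φ₁ · cos φ₂ · sin²(Δλ/2) = 0.399407.
c = 2·atan2(√a, √(1−a)) = 1.36823 rad → d = 6371·c ≈ 8716.98 km ≈ 4706.79 nmi.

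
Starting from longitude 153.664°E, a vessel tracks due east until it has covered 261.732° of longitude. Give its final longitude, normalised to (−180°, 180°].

Start at +153.664°; shift +261.732° → +415.396°.
+415.396° lies outside (−180°, 180°]; subtract 360° → +55.396°.

55.396°E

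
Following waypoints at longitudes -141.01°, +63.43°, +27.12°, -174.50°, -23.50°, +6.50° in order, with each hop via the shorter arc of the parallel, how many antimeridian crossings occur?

Leg 1: -141.01° → +63.43°, shortest Δλ = -155.56° (west) — crosses 180°.
Leg 2: +63.43° → +27.12°, shortest Δλ = -36.31° (west) — does not cross 180°.
Leg 3: +27.12° → -174.50°, shortest Δλ = 158.38° (east) — crosses 180°.
Leg 4: -174.50° → -23.50°, shortest Δλ = 151.0° (east) — does not cross 180°.
Leg 5: -23.50° → +6.50°, shortest Δλ = 30.0° (east) — does not cross 180°.
Total crossings: 2.

2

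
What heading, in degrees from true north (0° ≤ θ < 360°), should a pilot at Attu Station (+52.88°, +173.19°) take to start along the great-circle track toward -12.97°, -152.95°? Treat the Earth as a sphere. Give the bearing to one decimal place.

Δλ = -152.95 − 173.19 = -326.14°; wrapped into (−180°, 180°]: 33.86°.
θ = atan2( sin Δλ · cos φ₂ , cos φ₁ · sin φ₂ − sin φ₁ · cos φ₂ · cos Δλ )
  = atan2(0.54295, -0.78069) = 145.182° → normalised to [0°, 360°): 145.182°.

145.2°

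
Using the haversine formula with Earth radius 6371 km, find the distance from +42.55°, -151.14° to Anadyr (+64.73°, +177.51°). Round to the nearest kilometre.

Δλ = 177.51 − -151.14 = 328.65°; wrapped into (−180°, 180°]: -31.35°.
Δφ = 64.73 − 42.55 = 22.18°.
a = sin²(Δφ/2) + cos φ₁ · cos φ₂ · sin²(Δλ/2) = 0.059955.
c = 2·atan2(√a, √(1−a)) = 0.49474 rad → d = 6371·c ≈ 3152.02 km.

3152 km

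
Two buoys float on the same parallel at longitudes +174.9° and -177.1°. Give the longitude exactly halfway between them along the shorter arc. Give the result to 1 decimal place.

+178.9°

Signed shortest Δλ from +174.9° to -177.1° is +8.0°.
Midpoint longitude = +174.9° + (+8.0°)/2 = +174.9° + 4.0° = +178.9°.
(The naïve average (+174.9 + -177.1)/2 = -1.1° is on the wrong side of the globe.)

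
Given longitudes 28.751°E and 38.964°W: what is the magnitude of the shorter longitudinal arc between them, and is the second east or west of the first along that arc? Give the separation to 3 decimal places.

Raw difference: -38.964 − 28.751 = -67.715°.
Normalise into (−180°, 180°]: -67.715° stays -67.715°.
Negative ⇒ the second point lies to the west; separation 67.715°.

67.715° west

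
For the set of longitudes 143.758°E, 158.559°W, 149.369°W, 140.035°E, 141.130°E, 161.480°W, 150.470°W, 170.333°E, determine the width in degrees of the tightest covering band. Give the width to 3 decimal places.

Sort the longitudes: -161.480°, -158.559°, -150.470°, -149.369°, +140.035°, +141.130°, +143.758°, +170.333°.
Eastward gaps between consecutive values (wrapping around): 2.921°, 8.089°, 1.101°, 289.404°, 1.095°, 2.628°, 26.575°, 28.187°.
Largest gap = 289.404° ⇒ minimal covering band is its complement: 360° − 289.404° = 70.596°.
Band runs from +140.035° eastward to -149.369°, crossing the antimeridian.

70.596°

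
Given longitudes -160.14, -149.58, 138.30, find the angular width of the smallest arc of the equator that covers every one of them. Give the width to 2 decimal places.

Sort the longitudes: -160.14°, -149.58°, +138.30°.
Eastward gaps between consecutive values (wrapping around): 10.56°, 287.88°, 61.56°.
Largest gap = 287.88° ⇒ minimal covering band is its complement: 360° − 287.88° = 72.12°.
Band runs from +138.30° eastward to -149.58°, crossing the antimeridian.

72.12°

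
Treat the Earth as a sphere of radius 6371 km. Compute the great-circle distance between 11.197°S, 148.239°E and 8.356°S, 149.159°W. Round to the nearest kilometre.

Δλ = -149.159 − 148.239 = -297.398°; wrapped into (−180°, 180°]: 62.602°.
Δφ = -8.356 − -11.197 = 2.841°.
a = sin²(Δφ/2) + cos φ₁ · cos φ₂ · sin²(Δλ/2) = 0.262582.
c = 2·atan2(√a, √(1−a)) = 1.07602 rad → d = 6371·c ≈ 6855.31 km.

6855 km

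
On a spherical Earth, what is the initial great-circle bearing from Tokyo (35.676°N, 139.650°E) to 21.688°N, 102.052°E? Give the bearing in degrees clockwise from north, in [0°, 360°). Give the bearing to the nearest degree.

257°

Δλ = 102.052 − 139.650 = -37.598°.
θ = atan2( sin Δλ · cos φ₂ , cos φ₁ · sin φ₂ − sin φ₁ · cos φ₂ · cos Δλ )
  = atan2(-0.56693, -0.12917) = -102.835° → normalised to [0°, 360°): 257.165°.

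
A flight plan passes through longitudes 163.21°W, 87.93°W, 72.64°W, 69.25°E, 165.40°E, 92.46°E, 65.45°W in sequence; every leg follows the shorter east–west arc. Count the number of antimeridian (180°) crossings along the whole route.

0

Leg 1: -163.21° → -87.93°, shortest Δλ = 75.28° (east) — does not cross 180°.
Leg 2: -87.93° → -72.64°, shortest Δλ = 15.29° (east) — does not cross 180°.
Leg 3: -72.64° → +69.25°, shortest Δλ = 141.89° (east) — does not cross 180°.
Leg 4: +69.25° → +165.40°, shortest Δλ = 96.15° (east) — does not cross 180°.
Leg 5: +165.40° → +92.46°, shortest Δλ = -72.94° (west) — does not cross 180°.
Leg 6: +92.46° → -65.45°, shortest Δλ = -157.91° (west) — does not cross 180°.
Total crossings: 0.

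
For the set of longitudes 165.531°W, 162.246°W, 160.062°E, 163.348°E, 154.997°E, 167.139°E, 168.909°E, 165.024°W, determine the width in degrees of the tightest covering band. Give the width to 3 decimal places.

42.757°

Sort the longitudes: -165.531°, -165.024°, -162.246°, +154.997°, +160.062°, +163.348°, +167.139°, +168.909°.
Eastward gaps between consecutive values (wrapping around): 0.507°, 2.778°, 317.243°, 5.065°, 3.286°, 3.791°, 1.770°, 25.560°.
Largest gap = 317.243° ⇒ minimal covering band is its complement: 360° − 317.243° = 42.757°.
Band runs from +154.997° eastward to -162.246°, crossing the antimeridian.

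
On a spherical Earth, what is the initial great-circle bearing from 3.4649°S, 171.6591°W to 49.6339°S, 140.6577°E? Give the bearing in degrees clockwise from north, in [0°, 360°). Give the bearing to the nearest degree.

213°

Δλ = 140.6577 − -171.6591 = 312.3168°; wrapped into (−180°, 180°]: -47.6832°.
θ = atan2( sin Δλ · cos φ₂ , cos φ₁ · sin φ₂ − sin φ₁ · cos φ₂ · cos Δλ )
  = atan2(-0.47891, -0.73418) = -146.883° → normalised to [0°, 360°): 213.117°.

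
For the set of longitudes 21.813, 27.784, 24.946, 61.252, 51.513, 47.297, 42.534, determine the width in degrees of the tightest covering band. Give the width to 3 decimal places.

Sort the longitudes: +21.813°, +24.946°, +27.784°, +42.534°, +47.297°, +51.513°, +61.252°.
Eastward gaps between consecutive values (wrapping around): 3.133°, 2.838°, 14.750°, 4.763°, 4.216°, 9.739°, 320.561°.
Largest gap = 320.561° ⇒ minimal covering band is its complement: 360° − 320.561° = 39.439°.
Band runs from +21.813° eastward to +61.252°.

39.439°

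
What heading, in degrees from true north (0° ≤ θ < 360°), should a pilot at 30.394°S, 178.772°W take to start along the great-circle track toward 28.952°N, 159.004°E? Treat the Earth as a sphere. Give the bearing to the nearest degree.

Δλ = 159.004 − -178.772 = 337.776°; wrapped into (−180°, 180°]: -22.224°.
θ = atan2( sin Δλ · cos φ₂ , cos φ₁ · sin φ₂ − sin φ₁ · cos φ₂ · cos Δλ )
  = atan2(-0.33096, 0.82737) = -21.802° → normalised to [0°, 360°): 338.198°.

338°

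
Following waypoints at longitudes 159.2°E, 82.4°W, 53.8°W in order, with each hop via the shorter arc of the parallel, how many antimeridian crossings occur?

Leg 1: +159.2° → -82.4°, shortest Δλ = 118.4° (east) — crosses 180°.
Leg 2: -82.4° → -53.8°, shortest Δλ = 28.6° (east) — does not cross 180°.
Total crossings: 1.

1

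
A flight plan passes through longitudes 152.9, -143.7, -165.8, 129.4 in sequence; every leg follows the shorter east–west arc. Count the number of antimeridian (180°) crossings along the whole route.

2

Leg 1: +152.9° → -143.7°, shortest Δλ = 63.4° (east) — crosses 180°.
Leg 2: -143.7° → -165.8°, shortest Δλ = -22.1° (west) — does not cross 180°.
Leg 3: -165.8° → +129.4°, shortest Δλ = -64.8° (west) — crosses 180°.
Total crossings: 2.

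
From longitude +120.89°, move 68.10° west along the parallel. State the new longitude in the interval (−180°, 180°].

+52.79°

Start at +120.89°; shift −68.10° → +52.79°.
+52.79° already lies in (−180°, 180°].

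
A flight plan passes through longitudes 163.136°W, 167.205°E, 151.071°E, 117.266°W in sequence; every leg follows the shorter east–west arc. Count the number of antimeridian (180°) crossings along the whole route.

Leg 1: -163.136° → +167.205°, shortest Δλ = -29.659° (west) — crosses 180°.
Leg 2: +167.205° → +151.071°, shortest Δλ = -16.134° (west) — does not cross 180°.
Leg 3: +151.071° → -117.266°, shortest Δλ = 91.663° (east) — crosses 180°.
Total crossings: 2.

2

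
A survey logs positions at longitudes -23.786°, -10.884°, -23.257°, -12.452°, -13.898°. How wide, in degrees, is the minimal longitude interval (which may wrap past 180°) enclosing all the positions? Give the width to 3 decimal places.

12.902°

Sort the longitudes: -23.786°, -23.257°, -13.898°, -12.452°, -10.884°.
Eastward gaps between consecutive values (wrapping around): 0.529°, 9.359°, 1.446°, 1.568°, 347.098°.
Largest gap = 347.098° ⇒ minimal covering band is its complement: 360° − 347.098° = 12.902°.
Band runs from -23.786° eastward to -10.884°.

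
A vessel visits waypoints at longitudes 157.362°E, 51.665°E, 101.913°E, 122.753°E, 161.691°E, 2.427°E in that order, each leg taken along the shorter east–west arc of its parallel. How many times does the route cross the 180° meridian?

0

Leg 1: +157.362° → +51.665°, shortest Δλ = -105.697° (west) — does not cross 180°.
Leg 2: +51.665° → +101.913°, shortest Δλ = 50.248° (east) — does not cross 180°.
Leg 3: +101.913° → +122.753°, shortest Δλ = 20.84° (east) — does not cross 180°.
Leg 4: +122.753° → +161.691°, shortest Δλ = 38.938° (east) — does not cross 180°.
Leg 5: +161.691° → +2.427°, shortest Δλ = -159.264° (west) — does not cross 180°.
Total crossings: 0.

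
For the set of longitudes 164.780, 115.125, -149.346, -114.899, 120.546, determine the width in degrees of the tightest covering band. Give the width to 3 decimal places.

129.976°

Sort the longitudes: -149.346°, -114.899°, +115.125°, +120.546°, +164.780°.
Eastward gaps between consecutive values (wrapping around): 34.447°, 230.024°, 5.421°, 44.234°, 45.874°.
Largest gap = 230.024° ⇒ minimal covering band is its complement: 360° − 230.024° = 129.976°.
Band runs from +115.125° eastward to -114.899°, crossing the antimeridian.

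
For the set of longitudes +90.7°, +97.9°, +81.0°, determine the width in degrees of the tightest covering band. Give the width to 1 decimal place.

16.9°

Sort the longitudes: +81.0°, +90.7°, +97.9°.
Eastward gaps between consecutive values (wrapping around): 9.7°, 7.2°, 343.1°.
Largest gap = 343.1° ⇒ minimal covering band is its complement: 360° − 343.1° = 16.9°.
Band runs from +81.0° eastward to +97.9°.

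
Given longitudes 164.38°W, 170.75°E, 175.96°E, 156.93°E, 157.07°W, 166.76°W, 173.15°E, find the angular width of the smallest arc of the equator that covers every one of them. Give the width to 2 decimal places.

46.00°

Sort the longitudes: -166.76°, -164.38°, -157.07°, +156.93°, +170.75°, +173.15°, +175.96°.
Eastward gaps between consecutive values (wrapping around): 2.38°, 7.31°, 314.00°, 13.82°, 2.40°, 2.81°, 17.28°.
Largest gap = 314.00° ⇒ minimal covering band is its complement: 360° − 314.00° = 46.00°.
Band runs from +156.93° eastward to -157.07°, crossing the antimeridian.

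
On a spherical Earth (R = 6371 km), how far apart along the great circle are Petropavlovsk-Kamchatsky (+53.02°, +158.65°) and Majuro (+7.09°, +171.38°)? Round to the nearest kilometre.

5236 km

Δλ = 171.38 − 158.65 = 12.73°.
Δφ = 7.09 − 53.02 = -45.93°.
a = sin²(Δφ/2) + cos φ₁ · cos φ₂ · sin²(Δλ/2) = 0.159568.
c = 2·atan2(√a, √(1−a)) = 0.82186 rad → d = 6371·c ≈ 5236.04 km.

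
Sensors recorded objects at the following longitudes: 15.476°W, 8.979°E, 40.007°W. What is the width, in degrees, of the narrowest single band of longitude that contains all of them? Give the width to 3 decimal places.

48.986°

Sort the longitudes: -40.007°, -15.476°, +8.979°.
Eastward gaps between consecutive values (wrapping around): 24.531°, 24.455°, 311.014°.
Largest gap = 311.014° ⇒ minimal covering band is its complement: 360° − 311.014° = 48.986°.
Band runs from -40.007° eastward to +8.979°.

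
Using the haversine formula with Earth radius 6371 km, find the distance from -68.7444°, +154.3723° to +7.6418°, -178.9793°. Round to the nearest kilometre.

8743 km

Δλ = -178.9793 − 154.3723 = -333.3516°; wrapped into (−180°, 180°]: 26.6484°.
Δφ = 7.6418 − -68.7444 = 76.3862°.
a = sin²(Δφ/2) + cos φ₁ · cos φ₂ · sin²(Δλ/2) = 0.401396.
c = 2·atan2(√a, √(1−a)) = 1.37229 rad → d = 6371·c ≈ 8742.84 km.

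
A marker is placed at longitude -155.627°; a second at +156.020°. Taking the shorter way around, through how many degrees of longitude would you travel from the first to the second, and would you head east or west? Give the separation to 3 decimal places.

48.353° west

Raw difference: 156.020 − -155.627 = 311.647°.
Normalise into (−180°, 180°]: 311.647° − 360° = -48.353°.
Negative ⇒ the second point lies to the west; separation 48.353°.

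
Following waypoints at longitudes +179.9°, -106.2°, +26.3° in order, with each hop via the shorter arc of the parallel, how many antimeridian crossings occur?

Leg 1: +179.9° → -106.2°, shortest Δλ = 73.9° (east) — crosses 180°.
Leg 2: -106.2° → +26.3°, shortest Δλ = 132.5° (east) — does not cross 180°.
Total crossings: 1.

1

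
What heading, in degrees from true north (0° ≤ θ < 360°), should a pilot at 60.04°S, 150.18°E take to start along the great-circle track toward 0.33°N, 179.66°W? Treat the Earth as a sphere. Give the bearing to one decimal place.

Δλ = -179.66 − 150.18 = -329.84°; wrapped into (−180°, 180°]: 30.16°.
θ = atan2( sin Δλ · cos φ₂ , cos φ₁ · sin φ₂ − sin φ₁ · cos φ₂ · cos Δλ )
  = atan2(0.50241, 0.75195) = 33.748° → normalised to [0°, 360°): 33.748°.

33.7°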